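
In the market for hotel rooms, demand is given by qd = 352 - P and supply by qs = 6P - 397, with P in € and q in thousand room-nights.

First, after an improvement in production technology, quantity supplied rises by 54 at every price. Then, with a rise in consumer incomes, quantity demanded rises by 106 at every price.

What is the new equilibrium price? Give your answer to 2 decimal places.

114.43

Initially, 352 - P = 6P - 397, so 749 = 7P and P = 107, q = 245.
The new curves are qd = 458 - P (demand) and qs = 6P - 343 (supply).
Setting them equal: 458 - P = 6P - 343 → 801 = 7P, so P = 801/7 ≈ 114.4286 and q = 2405/7 ≈ 343.5714.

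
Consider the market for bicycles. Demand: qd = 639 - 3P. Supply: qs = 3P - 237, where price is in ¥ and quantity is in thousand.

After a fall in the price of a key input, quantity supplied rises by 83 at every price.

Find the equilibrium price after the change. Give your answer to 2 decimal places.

Original equilibrium: 639 - 3P = 3P - 237 gives 876 = 6P, so P = 146 and q = 201.
With the change applied: demand qd = 639 - 3P, supply qs = 3P - 154.
Setting them equal: 639 - 3P = 3P - 154 → 793 = 6P, so P = 793/6 ≈ 132.1667 and q = 242.5.

132.17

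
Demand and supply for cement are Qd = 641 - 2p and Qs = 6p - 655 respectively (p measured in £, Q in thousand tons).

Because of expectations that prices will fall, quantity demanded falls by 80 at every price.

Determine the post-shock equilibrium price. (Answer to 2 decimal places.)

Before the shock: 641 - 2p = 6p - 655 ⇒ 1296 = 8p ⇒ p = 162, Q = 317.
The new curves are Qd = 561 - 2p (demand) and Qs = 6p - 655 (supply).
New equilibrium: 561 - 2p = 6p - 655 ⇒ 1216 = 8p ⇒ p = 152, Q = 257.

152.00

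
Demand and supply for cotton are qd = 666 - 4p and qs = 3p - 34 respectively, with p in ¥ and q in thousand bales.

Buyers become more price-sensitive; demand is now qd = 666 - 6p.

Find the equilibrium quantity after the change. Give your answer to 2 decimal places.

199.33

Initially, 666 - 4p = 3p - 34, so 700 = 7p and p = 100, q = 266.
With the change applied: demand qd = 666 - 6p, supply qs = 3p - 34.
New equilibrium: 666 - 6p = 3p - 34 ⇒ 700 = 9p ⇒ p = 700/9 ≈ 77.7778, q = 598/3 ≈ 199.3333.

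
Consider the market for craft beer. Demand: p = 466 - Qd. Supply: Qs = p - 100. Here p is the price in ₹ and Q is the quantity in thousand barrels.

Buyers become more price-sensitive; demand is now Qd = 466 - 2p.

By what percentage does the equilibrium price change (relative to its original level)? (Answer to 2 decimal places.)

Solve the original market: 466 - p = p - 100, hence p = 283 and Q = 183.
The new curves are Qd = 466 - 2p (demand) and Qs = p - 100 (supply).
Setting them equal: 466 - 2p = p - 100 → 566 = 3p, so p = 566/3 ≈ 188.6667 and Q = 266/3 ≈ 88.6667.
%Δp = (188.6667 − 283) / 283 × 100 = -33.33%.

-33.33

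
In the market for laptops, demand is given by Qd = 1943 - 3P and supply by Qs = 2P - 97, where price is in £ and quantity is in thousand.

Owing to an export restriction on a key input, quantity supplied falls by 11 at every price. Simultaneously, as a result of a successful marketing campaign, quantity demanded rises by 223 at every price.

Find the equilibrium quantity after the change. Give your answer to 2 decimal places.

Before the shock: 1943 - 3P = 2P - 97 ⇒ 2040 = 5P ⇒ P = 408, Q = 719.
With the change applied: demand Qd = 2166 - 3P, supply Qs = 2P - 108.
Setting them equal: 2166 - 3P = 2P - 108 → 2274 = 5P, so P = 454.8 and Q = 801.6.

801.60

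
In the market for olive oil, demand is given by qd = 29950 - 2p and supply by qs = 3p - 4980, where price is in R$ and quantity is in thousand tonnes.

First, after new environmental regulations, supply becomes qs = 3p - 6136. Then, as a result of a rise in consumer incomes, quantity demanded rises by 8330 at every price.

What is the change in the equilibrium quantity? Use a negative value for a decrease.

+4535.6

Solve the original market: 29950 - 2p = 3p - 4980, hence p = 6986 and q = 15978.
With the change applied: demand qd = 38280 - 2p, supply qs = 3p - 6136.
Equate the new curves: 38280 - 2p = 3p - 6136, giving 44416 = 5p, p = 8883.2, q = 20513.6.
Δq = 20513.6 − 15978 = +4535.6.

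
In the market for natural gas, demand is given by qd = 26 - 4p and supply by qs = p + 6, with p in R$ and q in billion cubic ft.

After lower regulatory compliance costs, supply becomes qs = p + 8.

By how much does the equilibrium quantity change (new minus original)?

Before the shock: 26 - 4p = p + 6 ⇒ 20 = 5p ⇒ p = 4, q = 10.
The new curves are qd = 26 - 4p (demand) and qs = p + 8 (supply).
New equilibrium: 26 - 4p = p + 8 ⇒ 18 = 5p ⇒ p = 3.6, q = 11.6.
Δq = 11.6 − 10 = +1.6.

+1.6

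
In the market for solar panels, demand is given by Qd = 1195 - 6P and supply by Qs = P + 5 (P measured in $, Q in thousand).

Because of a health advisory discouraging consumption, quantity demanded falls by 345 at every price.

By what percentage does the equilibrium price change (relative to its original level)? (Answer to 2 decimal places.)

Original equilibrium: 1195 - 6P = P + 5 gives 1190 = 7P, so P = 170 and Q = 175.
The shock moves the curves to Qd = 850 - 6P and Qs = P + 5.
New equilibrium: 850 - 6P = P + 5 ⇒ 845 = 7P ⇒ P = 845/7 ≈ 120.7143, Q = 880/7 ≈ 125.7143.
%ΔP = (120.7143 − 170) / 170 × 100 = -28.99%.

-28.99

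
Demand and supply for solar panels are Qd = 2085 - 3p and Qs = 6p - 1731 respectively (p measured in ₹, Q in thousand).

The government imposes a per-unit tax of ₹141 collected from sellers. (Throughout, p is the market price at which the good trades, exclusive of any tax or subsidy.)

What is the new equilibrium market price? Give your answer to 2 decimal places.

518.00

Initially, 2085 - 3p = 6p - 1731, so 3816 = 9p and p = 424, Q = 813.
Since sellers keep the price net of the tax, the effective supply curve becomes Qs = 6p - 2577.
Equate the new curves: 2085 - 3p = 6p - 2577, giving 4662 = 9p, p = 518, Q = 531.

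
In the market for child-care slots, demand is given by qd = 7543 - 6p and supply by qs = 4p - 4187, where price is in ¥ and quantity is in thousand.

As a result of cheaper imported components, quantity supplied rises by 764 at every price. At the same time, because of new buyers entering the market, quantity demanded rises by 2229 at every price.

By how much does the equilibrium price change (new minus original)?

+146.5

Before the shock: 7543 - 6p = 4p - 4187 ⇒ 11730 = 10p ⇒ p = 1173, q = 505.
The shock moves the curves to qd = 9772 - 6p and qs = 4p - 3423.
Equate the new curves: 9772 - 6p = 4p - 3423, giving 13195 = 10p, p = 1319.5, q = 1855.
Δp = 1319.5 − 1173 = +146.5.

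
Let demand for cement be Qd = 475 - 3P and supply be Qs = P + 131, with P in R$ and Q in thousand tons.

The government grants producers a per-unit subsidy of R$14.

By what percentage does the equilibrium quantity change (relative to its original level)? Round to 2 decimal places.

+4.84

Initially, 475 - 3P = P + 131, so 344 = 4P and P = 86, Q = 217.
Since sellers receive the price plus the subsidy, the effective supply curve becomes Qs = P + 145.
Clearing the new market: 475 - 3P = P + 145, so P = 82.5 and Q = 227.5.
%ΔQ = (227.5 − 217) / 217 × 100 = +4.84%.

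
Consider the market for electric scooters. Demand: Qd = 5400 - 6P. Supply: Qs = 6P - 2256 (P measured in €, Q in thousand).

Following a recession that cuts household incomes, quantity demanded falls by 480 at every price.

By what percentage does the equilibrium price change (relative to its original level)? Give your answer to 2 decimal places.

-6.27

Before the shock: 5400 - 6P = 6P - 2256 ⇒ 7656 = 12P ⇒ P = 638, Q = 1572.
With the change applied: demand Qd = 4920 - 6P, supply Qs = 6P - 2256.
Clearing the new market: 4920 - 6P = 6P - 2256, so P = 598 and Q = 1332.
%ΔP = (598 − 638) / 638 × 100 = -6.27%.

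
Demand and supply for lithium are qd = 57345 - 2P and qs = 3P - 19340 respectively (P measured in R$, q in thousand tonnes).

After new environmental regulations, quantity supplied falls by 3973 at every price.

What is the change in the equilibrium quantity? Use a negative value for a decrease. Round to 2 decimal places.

Solve the original market: 57345 - 2P = 3P - 19340, hence P = 15337 and q = 26671.
After the shift, demand is qd = 57345 - 2P and supply is qs = 3P - 23313.
New equilibrium: 57345 - 2P = 3P - 23313 ⇒ 80658 = 5P ⇒ P = 16131.6, q = 25081.8.
Δq = 25081.8 − 26671 = -1589.20.

-1589.20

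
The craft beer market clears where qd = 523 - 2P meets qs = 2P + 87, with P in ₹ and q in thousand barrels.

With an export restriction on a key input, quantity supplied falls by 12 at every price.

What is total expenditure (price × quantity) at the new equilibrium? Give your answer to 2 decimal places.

Original equilibrium: 523 - 2P = 2P + 87 gives 436 = 4P, so P = 109 and q = 305.
The new curves are qd = 523 - 2P (demand) and qs = 2P + 75 (supply).
Equate the new curves: 523 - 2P = 2P + 75, giving 448 = 4P, P = 112, q = 299.
New expenditure = 112 × 299 = 33488.00.

33488.00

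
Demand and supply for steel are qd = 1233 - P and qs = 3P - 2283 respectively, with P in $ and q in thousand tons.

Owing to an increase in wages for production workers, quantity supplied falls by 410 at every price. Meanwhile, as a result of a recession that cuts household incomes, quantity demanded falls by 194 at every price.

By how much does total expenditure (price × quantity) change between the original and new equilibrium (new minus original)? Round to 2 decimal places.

-212268.00

Before the shock: 1233 - P = 3P - 2283 ⇒ 3516 = 4P ⇒ P = 879, q = 354.
The shock moves the curves to qd = 1039 - P and qs = 3P - 2693.
Equate the new curves: 1039 - P = 3P - 2693, giving 3732 = 4P, P = 933, q = 106.
Expenditure moves from 879×354 = 311166 to 933×106 = 98898; change = -212268.00.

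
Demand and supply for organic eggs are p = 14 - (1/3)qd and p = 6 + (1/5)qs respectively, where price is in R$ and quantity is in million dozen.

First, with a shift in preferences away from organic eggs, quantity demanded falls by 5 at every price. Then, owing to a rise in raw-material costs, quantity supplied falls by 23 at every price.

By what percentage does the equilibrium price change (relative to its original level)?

+25

Original equilibrium: 42 - 3p = 5p - 30 gives 72 = 8p, so p = 9 and q = 15.
The shock moves the curves to qd = 37 - 3p and qs = 5p - 53.
Setting them equal: 37 - 3p = 5p - 53 → 90 = 8p, so p = 11.25 and q = 3.25.
%Δp = (11.25 − 9) / 9 × 100 = +25%.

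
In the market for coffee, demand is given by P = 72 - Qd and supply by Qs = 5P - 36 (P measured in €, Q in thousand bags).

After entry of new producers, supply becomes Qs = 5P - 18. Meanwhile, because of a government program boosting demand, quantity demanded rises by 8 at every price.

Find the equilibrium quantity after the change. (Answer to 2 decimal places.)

63.67

Before the shock: 72 - P = 5P - 36 ⇒ 108 = 6P ⇒ P = 18, Q = 54.
The new curves are Qd = 80 - P (demand) and Qs = 5P - 18 (supply).
New equilibrium: 80 - P = 5P - 18 ⇒ 98 = 6P ⇒ P = 49/3 ≈ 16.3333, Q = 191/3 ≈ 63.6667.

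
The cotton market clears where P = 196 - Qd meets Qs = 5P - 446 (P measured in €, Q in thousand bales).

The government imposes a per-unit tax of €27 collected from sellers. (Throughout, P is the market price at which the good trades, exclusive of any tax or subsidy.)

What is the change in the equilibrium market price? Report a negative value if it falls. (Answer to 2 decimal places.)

Solve the original market: 196 - P = 5P - 446, hence P = 107 and Q = 89.
Since sellers keep the price net of the tax, the effective supply curve becomes Qs = 5P - 581.
Equate the new curves: 196 - P = 5P - 581, giving 777 = 6P, P = 129.5, Q = 66.5.
ΔP = 129.5 − 107 = +22.50.

+22.50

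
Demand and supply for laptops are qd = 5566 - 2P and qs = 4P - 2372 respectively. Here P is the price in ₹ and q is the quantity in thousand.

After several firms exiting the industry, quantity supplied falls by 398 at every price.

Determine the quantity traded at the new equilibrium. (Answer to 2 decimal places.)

2787.33

Initially, 5566 - 2P = 4P - 2372, so 7938 = 6P and P = 1323, q = 2920.
After the shift, demand is qd = 5566 - 2P and supply is qs = 4P - 2770.
Clearing the new market: 5566 - 2P = 4P - 2770, so P = 4168/3 ≈ 1389.3333 and q = 8362/3 ≈ 2787.3333.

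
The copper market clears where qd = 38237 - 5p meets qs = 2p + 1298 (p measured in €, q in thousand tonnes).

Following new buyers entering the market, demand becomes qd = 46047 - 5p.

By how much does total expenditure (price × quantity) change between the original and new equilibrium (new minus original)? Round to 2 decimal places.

Initially, 38237 - 5p = 2p + 1298, so 36939 = 7p and p = 5277, q = 11852.
With the change applied: demand qd = 46047 - 5p, supply qs = 2p + 1298.
Clearing the new market: 46047 - 5p = 2p + 1298, so p = 44749/7 ≈ 6392.7143 and q = 98584/7 ≈ 14083.4286.
Expenditure moves from 5277×11852 = 62543004 to 6392.7143×14083.4286 = 90031335.0204; change = +27488331.02.

+27488331.02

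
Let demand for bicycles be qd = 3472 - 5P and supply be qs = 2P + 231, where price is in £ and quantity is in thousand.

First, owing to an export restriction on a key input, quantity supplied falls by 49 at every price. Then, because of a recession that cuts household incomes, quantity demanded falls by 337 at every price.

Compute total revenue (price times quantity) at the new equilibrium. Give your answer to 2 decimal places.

432704.90

Solve the original market: 3472 - 5P = 2P + 231, hence P = 463 and q = 1157.
The shock moves the curves to qd = 3135 - 5P and qs = 2P + 182.
Clearing the new market: 3135 - 5P = 2P + 182, so P = 2953/7 ≈ 421.8571 and q = 7180/7 ≈ 1025.7143.
New expenditure = 421.8571 × 1025.7143 = 432704.90.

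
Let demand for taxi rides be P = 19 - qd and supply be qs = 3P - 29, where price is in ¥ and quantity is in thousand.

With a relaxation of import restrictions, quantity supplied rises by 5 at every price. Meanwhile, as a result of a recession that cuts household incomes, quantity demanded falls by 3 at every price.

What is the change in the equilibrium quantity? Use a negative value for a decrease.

-1

Solve the original market: 19 - P = 3P - 29, hence P = 12 and q = 7.
The shock moves the curves to qd = 16 - P and qs = 3P - 24.
Setting them equal: 16 - P = 3P - 24 → 40 = 4P, so P = 10 and q = 6.
Δq = 6 − 7 = -1.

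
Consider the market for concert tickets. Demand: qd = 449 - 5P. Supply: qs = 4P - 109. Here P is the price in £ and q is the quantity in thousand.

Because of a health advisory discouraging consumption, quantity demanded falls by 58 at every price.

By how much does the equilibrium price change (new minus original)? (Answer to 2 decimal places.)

-6.44

Before the shock: 449 - 5P = 4P - 109 ⇒ 558 = 9P ⇒ P = 62, q = 139.
With the change applied: demand qd = 391 - 5P, supply qs = 4P - 109.
New equilibrium: 391 - 5P = 4P - 109 ⇒ 500 = 9P ⇒ P = 500/9 ≈ 55.5556, q = 1019/9 ≈ 113.2222.
ΔP = 55.5556 − 62 = -6.44.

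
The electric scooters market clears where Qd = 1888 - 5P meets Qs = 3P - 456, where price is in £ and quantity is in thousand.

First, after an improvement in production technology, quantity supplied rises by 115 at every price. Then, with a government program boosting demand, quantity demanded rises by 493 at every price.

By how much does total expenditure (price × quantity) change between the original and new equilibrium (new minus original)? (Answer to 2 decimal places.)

+107345.94

Before the shock: 1888 - 5P = 3P - 456 ⇒ 2344 = 8P ⇒ P = 293, Q = 423.
After the shift, demand is Qd = 2381 - 5P and supply is Qs = 3P - 341.
Setting them equal: 2381 - 5P = 3P - 341 → 2722 = 8P, so P = 340.25 and Q = 679.75.
Expenditure moves from 293×423 = 123939 to 340.25×679.75 = 231284.9375; change = +107345.94.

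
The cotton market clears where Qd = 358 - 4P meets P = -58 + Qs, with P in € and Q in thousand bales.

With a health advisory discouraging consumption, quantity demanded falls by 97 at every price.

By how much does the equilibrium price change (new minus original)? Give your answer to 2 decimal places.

-19.40

Original equilibrium: 358 - 4P = P + 58 gives 300 = 5P, so P = 60 and Q = 118.
The shock moves the curves to Qd = 261 - 4P and Qs = P + 58.
Clearing the new market: 261 - 4P = P + 58, so P = 40.6 and Q = 98.6.
ΔP = 40.6 − 60 = -19.40.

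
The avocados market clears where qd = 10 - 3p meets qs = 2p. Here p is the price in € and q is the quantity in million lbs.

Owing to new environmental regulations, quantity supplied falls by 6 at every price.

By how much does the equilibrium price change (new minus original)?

Initially, 10 - 3p = 2p, so 10 = 5p and p = 2, q = 4.
With the change applied: demand qd = 10 - 3p, supply qs = 2p - 6.
New equilibrium: 10 - 3p = 2p - 6 ⇒ 16 = 5p ⇒ p = 3.2, q = 0.4.
Δp = 3.2 − 2 = +1.2.

+1.2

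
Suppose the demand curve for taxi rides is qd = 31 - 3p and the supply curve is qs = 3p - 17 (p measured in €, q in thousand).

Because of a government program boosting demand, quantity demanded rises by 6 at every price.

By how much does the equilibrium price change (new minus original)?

+1

Before the shock: 31 - 3p = 3p - 17 ⇒ 48 = 6p ⇒ p = 8, q = 7.
The new curves are qd = 37 - 3p (demand) and qs = 3p - 17 (supply).
Equate the new curves: 37 - 3p = 3p - 17, giving 54 = 6p, p = 9, q = 10.
Δp = 9 − 8 = +1.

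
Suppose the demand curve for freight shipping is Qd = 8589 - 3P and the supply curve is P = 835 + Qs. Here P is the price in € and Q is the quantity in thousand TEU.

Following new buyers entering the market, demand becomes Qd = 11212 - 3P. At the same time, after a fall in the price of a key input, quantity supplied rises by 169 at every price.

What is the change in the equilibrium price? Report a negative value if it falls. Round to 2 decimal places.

Original equilibrium: 8589 - 3P = P - 835 gives 9424 = 4P, so P = 2356 and Q = 1521.
After the shift, demand is Qd = 11212 - 3P and supply is Qs = P - 666.
Setting them equal: 11212 - 3P = P - 666 → 11878 = 4P, so P = 2969.5 and Q = 2303.5.
ΔP = 2969.5 − 2356 = +613.50.

+613.50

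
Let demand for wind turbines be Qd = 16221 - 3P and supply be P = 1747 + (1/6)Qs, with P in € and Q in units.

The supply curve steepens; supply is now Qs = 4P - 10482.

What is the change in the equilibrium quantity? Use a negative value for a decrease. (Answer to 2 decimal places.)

Original equilibrium: 16221 - 3P = 6P - 10482 gives 26703 = 9P, so P = 2967 and Q = 7320.
After the shift, demand is Qd = 16221 - 3P and supply is Qs = 4P - 10482.
Setting them equal: 16221 - 3P = 4P - 10482 → 26703 = 7P, so P = 26703/7 ≈ 3814.7143 and Q = 33438/7 ≈ 4776.8571.
ΔQ = 4776.8571 − 7320 = -2543.14.

-2543.14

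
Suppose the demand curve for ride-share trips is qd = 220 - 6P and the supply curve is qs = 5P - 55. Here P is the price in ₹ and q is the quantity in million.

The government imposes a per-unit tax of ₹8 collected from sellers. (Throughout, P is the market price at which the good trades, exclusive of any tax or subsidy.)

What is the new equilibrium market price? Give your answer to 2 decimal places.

28.64

Solve the original market: 220 - 6P = 5P - 55, hence P = 25 and q = 70.
Since sellers keep the price net of the tax, the effective supply curve becomes qs = 5P - 95.
Clearing the new market: 220 - 6P = 5P - 95, so P = 315/11 ≈ 28.6364 and q = 530/11 ≈ 48.1818.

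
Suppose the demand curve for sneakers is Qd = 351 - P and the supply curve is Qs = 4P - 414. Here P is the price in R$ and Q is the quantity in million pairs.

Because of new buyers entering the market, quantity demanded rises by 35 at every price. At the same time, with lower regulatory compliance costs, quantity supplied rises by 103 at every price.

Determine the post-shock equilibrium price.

Before the shock: 351 - P = 4P - 414 ⇒ 765 = 5P ⇒ P = 153, Q = 198.
The new curves are Qd = 386 - P (demand) and Qs = 4P - 311 (supply).
Setting them equal: 386 - P = 4P - 311 → 697 = 5P, so P = 139.4 and Q = 246.6.

139.4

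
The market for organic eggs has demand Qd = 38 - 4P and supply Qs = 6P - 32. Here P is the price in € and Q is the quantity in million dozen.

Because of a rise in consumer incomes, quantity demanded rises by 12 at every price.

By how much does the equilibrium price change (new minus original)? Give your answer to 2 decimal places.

Initially, 38 - 4P = 6P - 32, so 70 = 10P and P = 7, Q = 10.
After the shift, demand is Qd = 50 - 4P and supply is Qs = 6P - 32.
Equate the new curves: 50 - 4P = 6P - 32, giving 82 = 10P, P = 8.2, Q = 17.2.
ΔP = 8.2 − 7 = +1.20.

+1.20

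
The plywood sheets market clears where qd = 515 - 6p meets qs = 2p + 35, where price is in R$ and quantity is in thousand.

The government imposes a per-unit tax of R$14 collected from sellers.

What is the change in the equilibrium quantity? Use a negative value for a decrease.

Solve the original market: 515 - 6p = 2p + 35, hence p = 60 and q = 155.
Since sellers keep the price net of the tax, the effective supply curve becomes qs = 2p + 7.
Setting them equal: 515 - 6p = 2p + 7 → 508 = 8p, so p = 63.5 and q = 134.
Δq = 134 − 155 = -21.

-21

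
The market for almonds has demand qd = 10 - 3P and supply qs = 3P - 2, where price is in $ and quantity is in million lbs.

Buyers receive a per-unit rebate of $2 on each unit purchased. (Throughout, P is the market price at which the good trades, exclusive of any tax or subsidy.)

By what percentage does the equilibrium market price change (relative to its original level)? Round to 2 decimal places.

Before the shock: 10 - 3P = 3P - 2 ⇒ 12 = 6P ⇒ P = 2, q = 4.
Since buyers' out-of-pocket price is the market price minus the rebate, the effective demand curve becomes qd = 16 - 3P.
New equilibrium: 16 - 3P = 3P - 2 ⇒ 18 = 6P ⇒ P = 3, q = 7.
%ΔP = (3 − 2) / 2 × 100 = +50.00%.

+50.00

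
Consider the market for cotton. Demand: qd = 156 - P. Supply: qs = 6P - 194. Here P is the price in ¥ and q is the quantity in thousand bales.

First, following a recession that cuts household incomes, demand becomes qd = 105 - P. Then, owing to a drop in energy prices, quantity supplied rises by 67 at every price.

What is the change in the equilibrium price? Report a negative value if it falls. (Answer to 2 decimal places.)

Before the shock: 156 - P = 6P - 194 ⇒ 350 = 7P ⇒ P = 50, q = 106.
After the shift, demand is qd = 105 - P and supply is qs = 6P - 127.
Equate the new curves: 105 - P = 6P - 127, giving 232 = 7P, P = 232/7 ≈ 33.1429, q = 503/7 ≈ 71.8571.
ΔP = 33.1429 − 50 = -16.86.

-16.86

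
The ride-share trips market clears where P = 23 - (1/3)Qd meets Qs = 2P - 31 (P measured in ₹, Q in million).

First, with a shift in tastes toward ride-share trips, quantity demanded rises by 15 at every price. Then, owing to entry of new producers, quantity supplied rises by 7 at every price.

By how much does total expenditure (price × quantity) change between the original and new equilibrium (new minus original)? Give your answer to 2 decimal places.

+234.72

Before the shock: 69 - 3P = 2P - 31 ⇒ 100 = 5P ⇒ P = 20, Q = 9.
The shock moves the curves to Qd = 84 - 3P and Qs = 2P - 24.
Clearing the new market: 84 - 3P = 2P - 24, so P = 21.6 and Q = 19.2.
Expenditure moves from 20×9 = 180 to 21.6×19.2 = 414.72; change = +234.72.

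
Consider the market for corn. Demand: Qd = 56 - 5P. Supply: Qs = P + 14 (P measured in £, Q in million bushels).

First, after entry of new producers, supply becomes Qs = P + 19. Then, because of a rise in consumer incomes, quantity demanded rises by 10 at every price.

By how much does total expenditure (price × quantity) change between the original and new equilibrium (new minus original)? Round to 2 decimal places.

Solve the original market: 56 - 5P = P + 14, hence P = 7 and Q = 21.
After the shift, demand is Qd = 66 - 5P and supply is Qs = P + 19.
Setting them equal: 66 - 5P = P + 19 → 47 = 6P, so P = 47/6 ≈ 7.8333 and Q = 161/6 ≈ 26.8333.
Expenditure moves from 7×21 = 147 to 7.8333×26.8333 = 210.1944; change = +63.19.

+63.19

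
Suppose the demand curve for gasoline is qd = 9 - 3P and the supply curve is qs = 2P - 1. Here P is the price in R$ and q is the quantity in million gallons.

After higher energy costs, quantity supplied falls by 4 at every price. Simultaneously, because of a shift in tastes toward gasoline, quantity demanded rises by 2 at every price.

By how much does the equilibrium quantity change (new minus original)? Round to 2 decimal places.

-1.60

Initially, 9 - 3P = 2P - 1, so 10 = 5P and P = 2, q = 3.
The new curves are qd = 11 - 3P (demand) and qs = 2P - 5 (supply).
New equilibrium: 11 - 3P = 2P - 5 ⇒ 16 = 5P ⇒ P = 3.2, q = 1.4.
Δq = 1.4 − 3 = -1.60.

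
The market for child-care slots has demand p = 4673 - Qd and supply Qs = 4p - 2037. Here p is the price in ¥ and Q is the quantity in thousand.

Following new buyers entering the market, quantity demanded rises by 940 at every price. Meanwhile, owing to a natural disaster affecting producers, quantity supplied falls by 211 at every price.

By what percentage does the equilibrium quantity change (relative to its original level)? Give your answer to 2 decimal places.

+21.31

Before the shock: 4673 - p = 4p - 2037 ⇒ 6710 = 5p ⇒ p = 1342, Q = 3331.
After the shift, demand is Qd = 5613 - p and supply is Qs = 4p - 2248.
Equate the new curves: 5613 - p = 4p - 2248, giving 7861 = 5p, p = 1572.2, Q = 4040.8.
%ΔQ = (4040.8 − 3331) / 3331 × 100 = +21.31%.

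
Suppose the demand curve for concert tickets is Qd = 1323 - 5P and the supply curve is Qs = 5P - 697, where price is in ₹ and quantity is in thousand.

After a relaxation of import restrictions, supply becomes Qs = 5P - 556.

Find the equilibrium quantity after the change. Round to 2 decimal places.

383.50

Initially, 1323 - 5P = 5P - 697, so 2020 = 10P and P = 202, Q = 313.
The shock moves the curves to Qd = 1323 - 5P and Qs = 5P - 556.
Equate the new curves: 1323 - 5P = 5P - 556, giving 1879 = 10P, P = 187.9, Q = 383.5.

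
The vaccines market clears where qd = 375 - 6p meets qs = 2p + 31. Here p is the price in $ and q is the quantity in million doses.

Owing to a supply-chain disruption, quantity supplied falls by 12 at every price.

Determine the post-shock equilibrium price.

44.5

Solve the original market: 375 - 6p = 2p + 31, hence p = 43 and q = 117.
With the change applied: demand qd = 375 - 6p, supply qs = 2p + 19.
New equilibrium: 375 - 6p = 2p + 19 ⇒ 356 = 8p ⇒ p = 44.5, q = 108.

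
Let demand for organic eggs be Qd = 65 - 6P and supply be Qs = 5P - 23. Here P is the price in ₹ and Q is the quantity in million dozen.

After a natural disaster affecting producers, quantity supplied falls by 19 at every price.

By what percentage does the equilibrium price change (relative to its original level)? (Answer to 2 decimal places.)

+21.59

Initially, 65 - 6P = 5P - 23, so 88 = 11P and P = 8, Q = 17.
The shock moves the curves to Qd = 65 - 6P and Qs = 5P - 42.
Equate the new curves: 65 - 6P = 5P - 42, giving 107 = 11P, P = 107/11 ≈ 9.7273, Q = 73/11 ≈ 6.6364.
%ΔP = (9.7273 − 8) / 8 × 100 = +21.59%.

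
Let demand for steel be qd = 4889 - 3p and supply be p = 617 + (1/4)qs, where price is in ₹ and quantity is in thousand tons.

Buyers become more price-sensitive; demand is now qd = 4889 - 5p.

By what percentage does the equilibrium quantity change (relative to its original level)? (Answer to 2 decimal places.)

-53.81

Original equilibrium: 4889 - 3p = 4p - 2468 gives 7357 = 7p, so p = 1051 and q = 1736.
The shock moves the curves to qd = 4889 - 5p and qs = 4p - 2468.
Setting them equal: 4889 - 5p = 4p - 2468 → 7357 = 9p, so p = 7357/9 ≈ 817.4444 and q = 7216/9 ≈ 801.7778.
%Δq = (801.7778 − 1736) / 1736 × 100 = -53.81%.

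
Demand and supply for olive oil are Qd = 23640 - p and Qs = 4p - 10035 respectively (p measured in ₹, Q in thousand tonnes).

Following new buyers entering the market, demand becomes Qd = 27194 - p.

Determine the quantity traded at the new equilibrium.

19748.2

Initially, 23640 - p = 4p - 10035, so 33675 = 5p and p = 6735, Q = 16905.
With the change applied: demand Qd = 27194 - p, supply Qs = 4p - 10035.
Clearing the new market: 27194 - p = 4p - 10035, so p = 7445.8 and Q = 19748.2.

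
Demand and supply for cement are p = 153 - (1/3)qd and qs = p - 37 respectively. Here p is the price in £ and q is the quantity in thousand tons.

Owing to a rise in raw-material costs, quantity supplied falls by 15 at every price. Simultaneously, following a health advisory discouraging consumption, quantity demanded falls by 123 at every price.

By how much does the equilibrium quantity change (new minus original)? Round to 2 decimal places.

Initially, 459 - 3p = p - 37, so 496 = 4p and p = 124, q = 87.
With the change applied: demand qd = 336 - 3p, supply qs = p - 52.
Setting them equal: 336 - 3p = p - 52 → 388 = 4p, so p = 97 and q = 45.
Δq = 45 − 87 = -42.00.

-42.00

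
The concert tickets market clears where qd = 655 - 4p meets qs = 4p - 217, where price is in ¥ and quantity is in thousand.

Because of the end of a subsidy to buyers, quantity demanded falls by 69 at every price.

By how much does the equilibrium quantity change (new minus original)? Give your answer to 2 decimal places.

-34.50

Original equilibrium: 655 - 4p = 4p - 217 gives 872 = 8p, so p = 109 and q = 219.
After the shift, demand is qd = 586 - 4p and supply is qs = 4p - 217.
Setting them equal: 586 - 4p = 4p - 217 → 803 = 8p, so p = 100.375 and q = 184.5.
Δq = 184.5 − 219 = -34.50.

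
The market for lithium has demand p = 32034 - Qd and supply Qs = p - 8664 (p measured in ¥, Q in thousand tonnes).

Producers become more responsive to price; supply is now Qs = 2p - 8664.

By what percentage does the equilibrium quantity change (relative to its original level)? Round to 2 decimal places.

Before the shock: 32034 - p = p - 8664 ⇒ 40698 = 2p ⇒ p = 20349, Q = 11685.
The new curves are Qd = 32034 - p (demand) and Qs = 2p - 8664 (supply).
Equate the new curves: 32034 - p = 2p - 8664, giving 40698 = 3p, p = 13566, Q = 18468.
%ΔQ = (18468 − 11685) / 11685 × 100 = +58.05%.

+58.05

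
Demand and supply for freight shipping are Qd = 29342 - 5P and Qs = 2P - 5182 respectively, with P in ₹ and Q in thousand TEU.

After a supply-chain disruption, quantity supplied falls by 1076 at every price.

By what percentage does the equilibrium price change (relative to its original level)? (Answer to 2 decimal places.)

+3.12

Original equilibrium: 29342 - 5P = 2P - 5182 gives 34524 = 7P, so P = 4932 and Q = 4682.
After the shift, demand is Qd = 29342 - 5P and supply is Qs = 2P - 6258.
New equilibrium: 29342 - 5P = 2P - 6258 ⇒ 35600 = 7P ⇒ P = 35600/7 ≈ 5085.7143, Q = 27394/7 ≈ 3913.4286.
%ΔP = (5085.7143 − 4932) / 4932 × 100 = +3.12%.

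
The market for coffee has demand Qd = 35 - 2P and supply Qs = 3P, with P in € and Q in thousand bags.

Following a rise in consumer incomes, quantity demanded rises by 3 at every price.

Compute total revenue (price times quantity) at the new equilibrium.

173.28

Original equilibrium: 35 - 2P = 3P gives 35 = 5P, so P = 7 and Q = 21.
The shock moves the curves to Qd = 38 - 2P and Qs = 3P.
Clearing the new market: 38 - 2P = 3P, so P = 7.6 and Q = 22.8.
New expenditure = 7.6 × 22.8 = 173.28.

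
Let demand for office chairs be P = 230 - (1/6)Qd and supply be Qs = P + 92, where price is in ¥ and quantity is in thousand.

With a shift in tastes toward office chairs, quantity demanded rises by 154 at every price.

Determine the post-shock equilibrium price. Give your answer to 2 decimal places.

206.00

Initially, 1380 - 6P = P + 92, so 1288 = 7P and P = 184, Q = 276.
With the change applied: demand Qd = 1534 - 6P, supply Qs = P + 92.
Equate the new curves: 1534 - 6P = P + 92, giving 1442 = 7P, P = 206, Q = 298.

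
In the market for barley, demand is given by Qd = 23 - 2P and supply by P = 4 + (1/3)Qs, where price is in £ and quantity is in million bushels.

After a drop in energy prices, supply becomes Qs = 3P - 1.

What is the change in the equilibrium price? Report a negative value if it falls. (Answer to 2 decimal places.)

Original equilibrium: 23 - 2P = 3P - 12 gives 35 = 5P, so P = 7 and Q = 9.
With the change applied: demand Qd = 23 - 2P, supply Qs = 3P - 1.
Equate the new curves: 23 - 2P = 3P - 1, giving 24 = 5P, P = 4.8, Q = 13.4.
ΔP = 4.8 − 7 = -2.20.

-2.20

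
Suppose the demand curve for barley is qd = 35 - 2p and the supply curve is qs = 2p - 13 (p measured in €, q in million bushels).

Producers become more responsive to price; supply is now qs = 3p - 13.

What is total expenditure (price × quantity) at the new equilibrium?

Before the shock: 35 - 2p = 2p - 13 ⇒ 48 = 4p ⇒ p = 12, q = 11.
With the change applied: demand qd = 35 - 2p, supply qs = 3p - 13.
Equate the new curves: 35 - 2p = 3p - 13, giving 48 = 5p, p = 9.6, q = 15.8.
New expenditure = 9.6 × 15.8 = 151.68.

151.68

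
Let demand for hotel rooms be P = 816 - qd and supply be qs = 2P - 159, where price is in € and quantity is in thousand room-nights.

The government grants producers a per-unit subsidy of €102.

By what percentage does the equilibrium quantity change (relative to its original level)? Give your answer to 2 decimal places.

+13.85

Initially, 816 - P = 2P - 159, so 975 = 3P and P = 325, q = 491.
Since sellers receive the price plus the subsidy, the effective supply curve becomes qs = 2P + 45.
Equate the new curves: 816 - P = 2P + 45, giving 771 = 3P, P = 257, q = 559.
%Δq = (559 − 491) / 491 × 100 = +13.85%.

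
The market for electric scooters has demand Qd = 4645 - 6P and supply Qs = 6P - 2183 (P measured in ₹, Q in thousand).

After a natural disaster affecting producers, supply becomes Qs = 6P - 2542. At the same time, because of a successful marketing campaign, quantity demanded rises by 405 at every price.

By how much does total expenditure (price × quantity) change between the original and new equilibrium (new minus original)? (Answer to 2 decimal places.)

+92925.00

Before the shock: 4645 - 6P = 6P - 2183 ⇒ 6828 = 12P ⇒ P = 569, Q = 1231.
With the change applied: demand Qd = 5050 - 6P, supply Qs = 6P - 2542.
Clearing the new market: 5050 - 6P = 6P - 2542, so P = 1898/3 ≈ 632.6667 and Q = 1254.
Expenditure moves from 569×1231 = 700439 to 632.6667×1254 = 793364; change = +92925.00.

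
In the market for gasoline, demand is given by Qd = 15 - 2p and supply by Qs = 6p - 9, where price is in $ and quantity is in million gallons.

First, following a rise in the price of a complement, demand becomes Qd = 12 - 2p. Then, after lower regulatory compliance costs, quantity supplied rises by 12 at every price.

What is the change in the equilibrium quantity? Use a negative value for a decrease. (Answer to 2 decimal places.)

+0.75

Solve the original market: 15 - 2p = 6p - 9, hence p = 3 and Q = 9.
The new curves are Qd = 12 - 2p (demand) and Qs = 6p + 3 (supply).
New equilibrium: 12 - 2p = 6p + 3 ⇒ 9 = 8p ⇒ p = 1.125, Q = 9.75.
ΔQ = 9.75 − 9 = +0.75.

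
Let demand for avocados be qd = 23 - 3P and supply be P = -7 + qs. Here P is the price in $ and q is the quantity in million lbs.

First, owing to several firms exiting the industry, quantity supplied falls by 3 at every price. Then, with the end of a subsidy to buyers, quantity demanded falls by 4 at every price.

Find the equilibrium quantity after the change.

Original equilibrium: 23 - 3P = P + 7 gives 16 = 4P, so P = 4 and q = 11.
The new curves are qd = 19 - 3P (demand) and qs = P + 4 (supply).
Setting them equal: 19 - 3P = P + 4 → 15 = 4P, so P = 3.75 and q = 7.75.

7.75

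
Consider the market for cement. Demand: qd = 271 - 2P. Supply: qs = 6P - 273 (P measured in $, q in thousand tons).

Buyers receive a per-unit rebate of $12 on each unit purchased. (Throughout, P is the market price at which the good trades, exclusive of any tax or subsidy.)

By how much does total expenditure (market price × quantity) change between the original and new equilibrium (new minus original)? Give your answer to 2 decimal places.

Initially, 271 - 2P = 6P - 273, so 544 = 8P and P = 68, q = 135.
Since buyers' out-of-pocket price is the market price minus the rebate, the effective demand curve becomes qd = 295 - 2P.
Equate the new curves: 295 - 2P = 6P - 273, giving 568 = 8P, P = 71, q = 153.
Expenditure moves from 68×135 = 9180 to 71×153 = 10863; change = +1683.00.

+1683.00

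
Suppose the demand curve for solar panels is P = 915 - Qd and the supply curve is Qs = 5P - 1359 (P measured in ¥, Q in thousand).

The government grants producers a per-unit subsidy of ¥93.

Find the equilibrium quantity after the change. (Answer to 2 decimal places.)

Before the shock: 915 - P = 5P - 1359 ⇒ 2274 = 6P ⇒ P = 379, Q = 536.
Since sellers receive the price plus the subsidy, the effective supply curve becomes Qs = 5P - 894.
Setting them equal: 915 - P = 5P - 894 → 1809 = 6P, so P = 301.5 and Q = 613.5.

613.50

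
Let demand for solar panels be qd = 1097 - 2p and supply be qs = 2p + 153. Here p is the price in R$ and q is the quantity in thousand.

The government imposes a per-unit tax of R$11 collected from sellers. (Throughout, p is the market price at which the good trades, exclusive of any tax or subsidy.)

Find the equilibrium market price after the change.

Before the shock: 1097 - 2p = 2p + 153 ⇒ 944 = 4p ⇒ p = 236, q = 625.
Since sellers keep the price net of the tax, the effective supply curve becomes qs = 2p + 131.
New equilibrium: 1097 - 2p = 2p + 131 ⇒ 966 = 4p ⇒ p = 241.5, q = 614.

241.5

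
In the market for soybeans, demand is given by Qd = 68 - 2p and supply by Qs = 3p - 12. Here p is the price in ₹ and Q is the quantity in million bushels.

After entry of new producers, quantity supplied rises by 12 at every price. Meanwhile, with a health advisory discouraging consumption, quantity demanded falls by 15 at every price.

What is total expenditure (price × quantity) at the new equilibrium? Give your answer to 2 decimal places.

337.08

Solve the original market: 68 - 2p = 3p - 12, hence p = 16 and Q = 36.
The new curves are Qd = 53 - 2p (demand) and Qs = 3p (supply).
Setting them equal: 53 - 2p = 3p → 53 = 5p, so p = 10.6 and Q = 31.8.
New expenditure = 10.6 × 31.8 = 337.08.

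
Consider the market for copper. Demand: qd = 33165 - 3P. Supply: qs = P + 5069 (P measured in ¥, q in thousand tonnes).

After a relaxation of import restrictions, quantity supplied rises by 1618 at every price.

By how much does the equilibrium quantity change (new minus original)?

Before the shock: 33165 - 3P = P + 5069 ⇒ 28096 = 4P ⇒ P = 7024, q = 12093.
After the shift, demand is qd = 33165 - 3P and supply is qs = P + 6687.
Clearing the new market: 33165 - 3P = P + 6687, so P = 6619.5 and q = 13306.5.
Δq = 13306.5 − 12093 = +1213.5.

+1213.5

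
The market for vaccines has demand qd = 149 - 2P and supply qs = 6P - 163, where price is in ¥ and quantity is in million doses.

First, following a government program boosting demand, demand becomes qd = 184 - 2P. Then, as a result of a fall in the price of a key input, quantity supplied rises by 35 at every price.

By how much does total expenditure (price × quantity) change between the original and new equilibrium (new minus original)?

Before the shock: 149 - 2P = 6P - 163 ⇒ 312 = 8P ⇒ P = 39, q = 71.
The shock moves the curves to qd = 184 - 2P and qs = 6P - 128.
Equate the new curves: 184 - 2P = 6P - 128, giving 312 = 8P, P = 39, q = 106.
Expenditure moves from 39×71 = 2769 to 39×106 = 4134; change = +1365.

+1365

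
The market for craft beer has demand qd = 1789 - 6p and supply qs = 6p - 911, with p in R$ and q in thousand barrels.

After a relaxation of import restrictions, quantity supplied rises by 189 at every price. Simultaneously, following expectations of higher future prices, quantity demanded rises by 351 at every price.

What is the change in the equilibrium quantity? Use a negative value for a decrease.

+270

Before the shock: 1789 - 6p = 6p - 911 ⇒ 2700 = 12p ⇒ p = 225, q = 439.
The new curves are qd = 2140 - 6p (demand) and qs = 6p - 722 (supply).
Setting them equal: 2140 - 6p = 6p - 722 → 2862 = 12p, so p = 238.5 and q = 709.
Δq = 709 − 439 = +270.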